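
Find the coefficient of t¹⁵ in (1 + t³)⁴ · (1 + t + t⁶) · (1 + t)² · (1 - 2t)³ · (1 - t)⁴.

-23

(1 + t³)⁴ has coefficients 1,0,0,4,0,0,6,0,0,4,0,0,1 for degrees 0…12.
(1 + t + t⁶) has coefficients 1,1,0,0,0,0,1,0,0,0,0,0,0,0,0,0 for degrees 0…15.
Multiplying by (1 + t)² gives running coefficients 1,3,3,1,0,0,1,2,1,0,0,0,0,0,0,0 for degrees 0…15.
Multiplying by (1 - 2t)³ gives running coefficients 1,-3,-3,11,6,-12,-7,-4,1,10,-4,-8,0,0,0,0 for degrees 0…15.
Finally multiplying by (1 - t)⁴, the product of all factors after the first has coefficients 1,-7,15,1,-43,39,30,-61,29,-2,-29,60,-31,-22,28,-8 for degrees 0…15.
[t¹⁵] = 1·(-8) + 4·(-31) + 6·(-2) + 4·30 + 1·1 = -23.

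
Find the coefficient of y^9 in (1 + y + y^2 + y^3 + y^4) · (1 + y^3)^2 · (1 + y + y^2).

(1 + y + y^2 + y^3 + y^4) has coefficients 1,1,1,1,1 for degrees 0…4.
(1 + y^3)^2 has coefficients 1,0,0,2,0,0,1,0,0,0 for degrees 0…9.
Finally multiplying by (1 + y + y^2), the product of all factors after the first has coefficients 1,1,1,2,2,2,1,1,1,0 for degrees 0…9.
[y^9] = 1·0 + 1·1 + 1·1 + 1·1 + 1·2 = 5.

5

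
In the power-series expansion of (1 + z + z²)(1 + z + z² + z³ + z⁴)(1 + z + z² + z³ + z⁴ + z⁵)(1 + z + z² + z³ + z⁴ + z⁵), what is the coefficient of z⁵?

(1 + z + z²) has coefficients 1,1,1 for degrees 0…2.
(1 + z + z² + z³ + z⁴) has coefficients 1,1,1,1,1,0 for degrees 0…5.
Multiplying by (1 + z + z² + z³ + z⁴ + z⁵) gives running coefficients 1,2,3,4,5,5 for degrees 0…5.
Finally multiplying by (1 + z + z² + z³ + z⁴ + z⁵), the product of all factors after the first has coefficients 1,3,6,10,15,20 for degrees 0…5.
[z⁵] = 1·20 + 1·15 + 1·10 = 45.

45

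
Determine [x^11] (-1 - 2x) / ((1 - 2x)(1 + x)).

-2731

Partial fractions give a closed form: a_n = (-4/3)·2^n + (1/3)·(-1)^n.
At n = 11: a_11 = -2731.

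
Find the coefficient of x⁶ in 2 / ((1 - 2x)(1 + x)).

86

Partial fractions give a closed form: a_n = (4/3)·2^n + (2/3)·(-1)^n.
At n = 6: a_6 = 86.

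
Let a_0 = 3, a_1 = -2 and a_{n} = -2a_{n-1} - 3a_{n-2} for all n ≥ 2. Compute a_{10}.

The ordinary generating function has denominator 1 + 2q + 3q^2.
Iterating the recurrence: a_0,…,a_{10} = 3, -2, -5, 16, -17, -14, 79, -116, -5, 358, -701.

-701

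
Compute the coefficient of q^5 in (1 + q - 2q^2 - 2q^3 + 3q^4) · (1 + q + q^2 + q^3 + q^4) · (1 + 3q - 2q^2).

(1 + q - 2q^2 - 2q^3 + 3q^4) has coefficients 1,1,-2,-2,3 for degrees 0…4.
(1 + q + q^2 + q^3 + q^4) has coefficients 1,1,1,1,1,0 for degrees 0…5.
Finally multiplying by (1 + 3q - 2q^2), the product of all factors after the first has coefficients 1,4,2,2,2,1 for degrees 0…5.
[q^5] = 1·1 + 1·2 − 2·2 − 2·2 + 3·4 = 7.

7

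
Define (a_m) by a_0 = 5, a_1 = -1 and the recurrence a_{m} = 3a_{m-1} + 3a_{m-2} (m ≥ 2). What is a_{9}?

104409

The ordinary generating function has denominator 1 - 3x - 3x^2.
Iterating the recurrence: a_0,…,a_{9} = 5, -1, 12, 33, 135, 504, 1917, 7263, 27540, 104409.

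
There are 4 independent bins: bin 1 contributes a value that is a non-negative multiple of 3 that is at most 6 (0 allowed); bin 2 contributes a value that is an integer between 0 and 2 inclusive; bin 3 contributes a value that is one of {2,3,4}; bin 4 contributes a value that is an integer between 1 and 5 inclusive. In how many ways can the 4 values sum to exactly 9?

15

The generating function for the choices is (1 + x^3 + x^6)·(1 + x + x^2)·(x^2 + x^3 + x^4)·(x + x^2 + x^3 + x^4 + x^5); the count is [x^9].
(1 + x^3 + x^6) has coefficients 1,0,0,1,0,0,1 for degrees 0…6.
(1 + x + x^2) has coefficients 1,1,1,0,0,0,0,0,0,0 for degrees 0…9.
Multiplying by (x^2 + x^3 + x^4) gives running coefficients 0,0,1,2,3,2,1,0,0,0 for degrees 0…9.
Finally multiplying by (x + x^2 + x^3 + x^4 + x^5), the product of all factors after the first has coefficients 0,0,0,1,3,6,8,9,8,6 for degrees 0…9.
[x^9] = 1·6 + 1·8 + 1·1 = 15.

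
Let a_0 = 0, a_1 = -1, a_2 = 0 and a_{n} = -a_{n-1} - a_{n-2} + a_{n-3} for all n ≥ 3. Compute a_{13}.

-27

The ordinary generating function has denominator 1 + y + y^2 - y^3.
Iterating the recurrence: a_0,…,a_{13} = 0, -1, 0, 1, -2, 1, 2, -5, 4, 3, -12, 13, 2, -27.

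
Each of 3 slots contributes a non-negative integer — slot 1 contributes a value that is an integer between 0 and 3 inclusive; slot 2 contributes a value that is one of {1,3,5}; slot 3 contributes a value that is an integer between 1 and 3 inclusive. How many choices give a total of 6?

The generating function for the choices is (1 + t + t² + t³)·(t + t³ + t⁵)·(t + t² + t³); the count is [t⁶].
(1 + t + t² + t³) has coefficients 1,1,1,1 for degrees 0…3.
(t + t³ + t⁵) has coefficients 0,1,0,1,0,1,0 for degrees 0…6.
Finally multiplying by (t + t² + t³), the product of all factors after the first has coefficients 0,0,1,1,2,1,2 for degrees 0…6.
[t⁶] = 1·2 + 1·1 + 1·2 + 1·1 = 6.

6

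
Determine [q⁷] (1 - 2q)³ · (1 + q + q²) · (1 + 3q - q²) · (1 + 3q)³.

(1 - 2q)³ has coefficients 1,-6,12,-8 for degrees 0…3.
(1 + q + q²) has coefficients 1,1,1,0,0,0,0,0 for degrees 0…7.
Multiplying by (1 + 3q - q²) gives running coefficients 1,4,3,2,-1,0,0,0 for degrees 0…7.
Finally multiplying by (1 + 3q)³, the product of all factors after the first has coefficients 1,13,66,164,206,126,27,-27 for degrees 0…7.
[q⁷] = 1·(-27) − 6·27 + 12·126 − 8·206 = -325.

-325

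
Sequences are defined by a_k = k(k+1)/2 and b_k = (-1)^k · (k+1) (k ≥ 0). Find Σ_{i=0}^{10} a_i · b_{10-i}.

This is [x^10] in the product of the two ordinary generating functions.
Σ = 0·11 + 1·(-10) + 3·9 + 6·(-8) + 10·7 + 15·(-6) + 21·5 + 28·(-4) + 36·3 + 45·(-2) + 55·1 = 15.

15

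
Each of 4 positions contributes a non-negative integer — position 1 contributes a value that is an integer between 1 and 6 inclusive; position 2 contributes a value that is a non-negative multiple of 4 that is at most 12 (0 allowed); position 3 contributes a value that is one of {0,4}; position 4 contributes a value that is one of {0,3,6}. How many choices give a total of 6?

The generating function for the choices is (y + y^2 + y^3 + y^4 + y^5 + y^6)·(1 + y^4 + y^8 + y^12)·(1 + y^4)·(1 + y^3 + y^6); the count is [y^6].
(y + y^2 + y^3 + y^4 + y^5 + y^6) has coefficients 0,1,1,1,1,1,1 for degrees 0…6.
(1 + y^4 + y^8 + y^12) has coefficients 1,0,0,0,1,0,0 for degrees 0…6.
Multiplying by (1 + y^4) gives running coefficients 1,0,0,0,2,0,0 for degrees 0…6.
Finally multiplying by (1 + y^3 + y^6), the product of all factors after the first has coefficients 1,0,0,1,2,0,1 for degrees 0…6.
[y^6] = 1·0 + 1·2 + 1·1 + 1·0 + 1·0 + 1·1 = 4.

4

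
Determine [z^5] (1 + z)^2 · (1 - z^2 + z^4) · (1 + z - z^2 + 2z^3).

(1 + z)^2 has coefficients 1,2,1 for degrees 0…2.
(1 - z^2 + z^4) has coefficients 1,0,-1,0,1,0 for degrees 0…5.
Finally multiplying by (1 + z - z^2 + 2z^3), the product of all factors after the first has coefficients 1,1,-2,1,2,-1 for degrees 0…5.
[z^5] = 1·(-1) + 2·2 + 1·1 = 4.

4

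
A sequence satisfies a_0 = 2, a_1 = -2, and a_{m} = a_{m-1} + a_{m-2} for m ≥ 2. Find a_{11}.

The ordinary generating function has denominator 1 - q - q^2.
Iterating the recurrence: a_0,…,a_{11} = 2, -2, 0, -2, -2, -4, -6, -10, -16, -26, -42, -68.

-68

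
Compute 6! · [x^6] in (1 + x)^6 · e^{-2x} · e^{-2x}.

The EGF product rule gives c_6 = Σ_{k_1+k_2+k_3=6} C(6; k_1,k_2,k_3) · ∏ g_i(k_i), where (1+x)^6 gives the falling factorial (6)_k; e^{-2x} gives (-2)^k; e^{-2x} gives (-2)^k.
g_1(k) for k = 0…6: 1, 6, 30, 120, 360, 720, 720.
g_2(k) for k = 0…6: 1, -2, 4, -8, 16, -32, 64.
g_3(k) for k = 0…6: 1, -2, 4, -8, 16, -32, 64.
First combine the last two factors: h(k) = Σ_j C(k,j)·g_2(j)·g_3(k−j) for k = 0…6: 1, -4, 16, -64, 256, -1024, 4096.
c_6 = Σ_k C(6,k)·g_1(k)·h(6−k) = 1·1·4096 + 6·6·(-1024) + 15·30·256 + 20·120·(-64) + 15·360·16 + 6·720·(-4) + 1·720·1 = 4096 − 36864 + 115200 − 153600 + 86400 − 17280 + 720 = -1328.

-1328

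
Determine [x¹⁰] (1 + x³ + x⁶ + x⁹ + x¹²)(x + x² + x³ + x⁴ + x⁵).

2

(1 + x³ + x⁶ + x⁹ + x¹²) has coefficients 1,0,0,1,0,0,1,0,0,1,0 for degrees 0…10.
(x + x² + x³ + x⁴ + x⁵) has coefficients 0,1,1,1,1,1,0,0,0,0,0 for degrees 0…10.
[x¹⁰] = 1·0 + 1·0 + 1·1 + 1·1 = 2.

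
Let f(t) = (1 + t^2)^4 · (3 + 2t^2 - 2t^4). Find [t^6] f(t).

16

(1 + t^2)^4 has coefficients 1,0,4,0,6,0,4 for degrees 0…6.
(3 + 2t^2 - 2t^4) has coefficients 3,0,2,0,-2,0,0 for degrees 0…6.
[t^6] = 1·0 + 4·(-2) + 6·2 + 4·3 = 16.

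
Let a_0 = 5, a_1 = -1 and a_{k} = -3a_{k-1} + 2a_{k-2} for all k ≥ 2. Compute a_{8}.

The ordinary generating function has denominator 1 + 3y - 2y^2.
Iterating the recurrence: a_0,…,a_{8} = 5, -1, 13, -41, 149, -529, 1885, -6713, 23909.

23909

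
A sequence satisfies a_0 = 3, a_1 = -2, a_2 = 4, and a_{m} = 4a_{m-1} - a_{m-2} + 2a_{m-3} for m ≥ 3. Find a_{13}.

The ordinary generating function has denominator 1 - 4t + t^2 - 2t^3.
Iterating the recurrence: a_0,…,a_{13} = 3, -2, 4, 24, 88, 336, 1304, 5056, 19592, 75920, 294200, 1140064, 4417896, 17119920.

17119920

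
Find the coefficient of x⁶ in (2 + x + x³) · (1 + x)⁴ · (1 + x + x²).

21

(2 + x + x³) has coefficients 2,1,0,1 for degrees 0…3.
(1 + x)⁴ has coefficients 1,4,6,4,1,0,0 for degrees 0…6.
Finally multiplying by (1 + x + x²), the product of all factors after the first has coefficients 1,5,11,14,11,5,1 for degrees 0…6.
[x⁶] = 2·1 + 1·5 + 1·14 = 21.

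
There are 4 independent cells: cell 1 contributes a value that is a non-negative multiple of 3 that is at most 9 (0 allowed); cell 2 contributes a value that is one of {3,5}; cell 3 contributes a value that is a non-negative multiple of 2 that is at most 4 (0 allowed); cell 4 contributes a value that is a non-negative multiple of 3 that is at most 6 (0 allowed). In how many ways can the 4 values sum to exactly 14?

6

The generating function for the choices is (1 + x^3 + x^6 + x^9)·(x^3 + x^5)·(1 + x^2 + x^4)·(1 + x^3 + x^6); the count is [x^14].
(1 + x^3 + x^6 + x^9) has coefficients 1,0,0,1,0,0,1,0,0,1 for degrees 0…9.
(x^3 + x^5) has coefficients 0,0,0,1,0,1,0,0,0,0,0,0,0,0,0 for degrees 0…14.
Multiplying by (1 + x^2 + x^4) gives running coefficients 0,0,0,1,0,2,0,2,0,1,0,0,0,0,0 for degrees 0…14.
Finally multiplying by (1 + x^3 + x^6), the product of all factors after the first has coefficients 0,0,0,1,0,2,1,2,2,2,2,2,1,2,0 for degrees 0…14.
[x^14] = 1·0 + 1·2 + 1·2 + 1·2 = 6.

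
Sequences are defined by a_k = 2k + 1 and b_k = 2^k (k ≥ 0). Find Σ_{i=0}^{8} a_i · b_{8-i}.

The convolution is the t^8 coefficient of A(t)B(t).
Σ = 1·256 + 3·128 + 5·64 + 7·32 + 9·16 + 11·8 + 13·4 + 15·2 + 17·1 = 1515.

1515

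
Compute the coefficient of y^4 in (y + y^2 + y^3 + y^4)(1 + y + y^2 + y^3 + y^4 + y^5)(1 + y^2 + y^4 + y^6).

6

(y + y^2 + y^3 + y^4) has coefficients 0,1,1,1,1 for degrees 0…4.
(1 + y + y^2 + y^3 + y^4 + y^5) has coefficients 1,1,1,1,1 for degrees 0…4.
Finally multiplying by (1 + y^2 + y^4 + y^6), the product of all factors after the first has coefficients 1,1,2,2,3 for degrees 0…4.
[y^4] = 1·2 + 1·2 + 1·1 + 1·1 = 6.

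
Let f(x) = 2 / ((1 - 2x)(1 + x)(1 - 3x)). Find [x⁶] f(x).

Partial fractions give a closed form: a_n = (-8/3)·2^n + (1/6)·(-1)^n + (9/2)·3^n.
At n = 6: a_6 = 3110.

3110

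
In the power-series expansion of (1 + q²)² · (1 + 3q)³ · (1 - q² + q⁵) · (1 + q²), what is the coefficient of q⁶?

(1 + q²)² has coefficients 1,0,2,0,1 for degrees 0…4.
(1 + 3q)³ has coefficients 1,9,27,27,0,0,0 for degrees 0…6.
Multiplying by (1 - q² + q⁵) gives running coefficients 1,9,26,18,-27,-26,9 for degrees 0…6.
Finally multiplying by (1 + q²), the product of all factors after the first has coefficients 1,9,27,27,-1,-8,-18 for degrees 0…6.
[q⁶] = 1·(-18) + 2·(-1) + 1·27 = 7.

7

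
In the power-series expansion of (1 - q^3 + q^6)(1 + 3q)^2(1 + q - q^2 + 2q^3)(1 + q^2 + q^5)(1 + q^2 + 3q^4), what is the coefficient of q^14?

21

(1 - q^3 + q^6) has coefficients 1,0,0,-1,0,0,1 for degrees 0…6.
(1 + 3q)^2 has coefficients 1,6,9,0,0,0,0,0,0,0,0,0,0,0,0 for degrees 0…14.
Multiplying by (1 + q - q^2 + 2q^3) gives running coefficients 1,7,14,5,3,18,0,0,0,0,0,0,0,0,0 for degrees 0…14.
Multiplying by (1 + q^2 + q^5) gives running coefficients 1,7,15,12,17,24,10,32,5,3,18,0,0,0,0 for degrees 0…14.
Finally multiplying by (1 + q^2 + 3q^4), the product of all factors after the first has coefficients 1,7,16,19,35,57,72,92,66,107,53,99,33,9,54 for degrees 0…14.
[q^14] = 1·54 − 1·99 + 1·66 = 21.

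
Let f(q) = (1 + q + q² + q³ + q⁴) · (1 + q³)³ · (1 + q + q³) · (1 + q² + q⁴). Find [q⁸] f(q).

(1 + q + q² + q³ + q⁴) has coefficients 1,1,1,1,1 for degrees 0…4.
(1 + q³)³ has coefficients 1,0,0,3,0,0,3,0,0 for degrees 0…8.
Multiplying by (1 + q + q³) gives running coefficients 1,1,0,4,3,0,6,3,0 for degrees 0…8.
Finally multiplying by (1 + q² + q⁴), the product of all factors after the first has coefficients 1,1,1,5,4,5,9,7,9 for degrees 0…8.
[q⁸] = 1·9 + 1·7 + 1·9 + 1·5 + 1·4 = 34.

34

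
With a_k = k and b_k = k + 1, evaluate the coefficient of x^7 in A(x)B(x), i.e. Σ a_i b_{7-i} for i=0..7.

The convolution is the t^7 coefficient of A(t)B(t).
Σ = 0·8 + 1·7 + 2·6 + 3·5 + 4·4 + 5·3 + 6·2 + 7·1 = 84.

84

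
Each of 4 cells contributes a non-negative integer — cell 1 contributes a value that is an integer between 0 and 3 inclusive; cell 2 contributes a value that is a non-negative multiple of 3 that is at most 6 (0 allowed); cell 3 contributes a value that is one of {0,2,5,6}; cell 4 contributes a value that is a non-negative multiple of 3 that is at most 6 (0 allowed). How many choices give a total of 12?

13

The generating function for the choices is (1 + x + x² + x³)·(1 + x³ + x⁶)·(1 + x² + x⁵ + x⁶)·(1 + x³ + x⁶); the count is [x¹²].
(1 + x + x² + x³) has coefficients 1,1,1,1 for degrees 0…3.
(1 + x³ + x⁶) has coefficients 1,0,0,1,0,0,1,0,0,0,0,0,0 for degrees 0…12.
Multiplying by (1 + x² + x⁵ + x⁶) gives running coefficients 1,0,1,1,0,2,2,0,2,1,0,1,1 for degrees 0…12.
Finally multiplying by (1 + x³ + x⁶), the product of all factors after the first has coefficients 1,0,1,2,0,3,4,0,5,4,0,5,4 for degrees 0…12.
[x¹²] = 1·4 + 1·5 + 1·0 + 1·4 = 13.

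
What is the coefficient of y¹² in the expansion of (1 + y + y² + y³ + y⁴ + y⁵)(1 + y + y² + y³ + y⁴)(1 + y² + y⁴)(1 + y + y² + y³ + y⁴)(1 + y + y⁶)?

116

(1 + y + y² + y³ + y⁴ + y⁵) has coefficients 1,1,1,1,1,1 for degrees 0…5.
(1 + y + y² + y³ + y⁴) has coefficients 1,1,1,1,1,0,0,0,0,0,0,0,0 for degrees 0…12.
Multiplying by (1 + y² + y⁴) gives running coefficients 1,1,2,2,3,2,2,1,1,0,0,0,0 for degrees 0…12.
Multiplying by (1 + y + y² + y³ + y⁴) gives running coefficients 1,2,4,6,9,10,11,10,9,6,4,2,1 for degrees 0…12.
Finally multiplying by (1 + y + y⁶), the product of all factors after the first has coefficients 1,3,6,10,15,19,22,23,23,21,19,16,14 for degrees 0…12.
[y¹²] = 1·14 + 1·16 + 1·19 + 1·21 + 1·23 + 1·23 = 116.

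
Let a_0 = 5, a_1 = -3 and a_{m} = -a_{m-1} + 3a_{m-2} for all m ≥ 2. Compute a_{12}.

58725

The ordinary generating function has denominator 1 + x - 3x^2.
Iterating the recurrence: a_0,…,a_{12} = 5, -3, 18, -27, 81, -162, 405, -891, 2106, -4779, 11097, -25434, 58725.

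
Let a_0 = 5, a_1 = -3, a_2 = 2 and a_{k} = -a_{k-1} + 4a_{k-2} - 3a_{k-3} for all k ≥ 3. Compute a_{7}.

-1249

The ordinary generating function has denominator 1 + t - 4t^2 + 3t^3.
Iterating the recurrence: a_0,…,a_{7} = 5, -3, 2, -29, 46, -168, 439, -1249.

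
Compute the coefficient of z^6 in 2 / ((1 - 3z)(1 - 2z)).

The denominator gives the recurrence a_n = 5a_(n−1) − 6a_(n−2) for n ≥ 2; the numerator fixes a_0 = 2, a_1 = 10.
Iterating: 2, 10, 38, 130, 422, 1330, 4118, so a_6 = 4118.

4118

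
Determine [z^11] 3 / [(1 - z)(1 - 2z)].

12285

Partial fractions give a closed form: a_n = (-3)·1^n + (6)·2^n.
At n = 11: a_11 = 12285.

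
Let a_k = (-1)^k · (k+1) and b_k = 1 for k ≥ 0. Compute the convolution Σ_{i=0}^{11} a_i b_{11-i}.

This is [x^11] in the product of the two ordinary generating functions.
Σ = 1·1 − 2·1 + 3·1 − 4·1 + 5·1 − 6·1 + 7·1 − 8·1 + 9·1 − 10·1 + 11·1 − 12·1 = -6.

-6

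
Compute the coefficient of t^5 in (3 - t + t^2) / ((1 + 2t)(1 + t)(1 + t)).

The denominator gives the recurrence a_n = −4a_(n−1) − 5a_(n−2) − 2a_(n−3) for n ≥ 3; the numerator fixes a_0 = 3, a_1 = -13, a_2 = 38.
Iterating: 3, -13, 38, -93, 208, -443, so a_5 = -443.

-443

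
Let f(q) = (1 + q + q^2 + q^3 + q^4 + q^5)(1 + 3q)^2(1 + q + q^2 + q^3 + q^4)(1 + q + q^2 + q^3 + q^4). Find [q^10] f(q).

(1 + q + q^2 + q^3 + q^4 + q^5) has coefficients 1,1,1,1,1,1 for degrees 0…5.
(1 + 3q)^2 has coefficients 1,6,9,0,0,0,0,0,0,0,0 for degrees 0…10.
Multiplying by (1 + q + q^2 + q^3 + q^4) gives running coefficients 1,7,16,16,16,15,9,0,0,0,0 for degrees 0…10.
Finally multiplying by (1 + q + q^2 + q^3 + q^4), the product of all factors after the first has coefficients 1,8,24,40,56,70,72,56,40,24,9 for degrees 0…10.
[q^10] = 1·9 + 1·24 + 1·40 + 1·56 + 1·72 + 1·70 = 271.

271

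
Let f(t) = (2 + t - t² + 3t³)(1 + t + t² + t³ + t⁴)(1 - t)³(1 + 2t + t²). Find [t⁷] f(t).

(2 + t - t² + 3t³) has coefficients 2,1,-1,3 for degrees 0…3.
(1 + t + t² + t³ + t⁴) has coefficients 1,1,1,1,1,0,0,0 for degrees 0…7.
Multiplying by (1 - t)³ gives running coefficients 1,-2,1,0,0,-1,2,-1 for degrees 0…7.
Finally multiplying by (1 + 2t + t²), the product of all factors after the first has coefficients 1,0,-2,0,1,-1,0,2 for degrees 0…7.
[t⁷] = 2·2 + 1·0 − 1·(-1) + 3·1 = 8.

8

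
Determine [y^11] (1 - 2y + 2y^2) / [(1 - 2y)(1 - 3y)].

The denominator gives the recurrence a_n = 5a_(n−1) − 6a_(n−2) for n ≥ 3; the numerator fixes a_0 = 1, a_1 = 3, a_2 = 11.
Iterating: 1, 3, 11, 37, 119, 373, 1151, 3517, 10679, 32293, 97391, 293197, so a_11 = 293197.

293197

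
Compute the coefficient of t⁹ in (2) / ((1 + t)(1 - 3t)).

29524

The denominator gives the recurrence a_n = 2a_(n−1) + 3a_(n−2) for n ≥ 2; the numerator fixes a_0 = 2, a_1 = 4.
Iterating: 2, 4, 14, 40, 122, 364, 1094, 3280, 9842, 29524, so a_9 = 29524.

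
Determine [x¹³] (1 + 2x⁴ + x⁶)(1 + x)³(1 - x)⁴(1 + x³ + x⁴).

(1 + 2x⁴ + x⁶) has coefficients 1,0,0,0,2,0,1 for degrees 0…6.
(1 + x)³ has coefficients 1,3,3,1,0,0,0,0,0,0,0,0,0,0 for degrees 0…13.
Multiplying by (1 - x)⁴ gives running coefficients 1,-1,-3,3,3,-3,-1,1,0,0,0,0,0,0 for degrees 0…13.
Finally multiplying by (1 + x³ + x⁴), the product of all factors after the first has coefficients 1,-1,-3,4,3,-7,-1,7,0,-4,0,1,0,0 for degrees 0…13.
[x¹³] = 1·0 + 2·(-4) + 1·7 = -1.

-1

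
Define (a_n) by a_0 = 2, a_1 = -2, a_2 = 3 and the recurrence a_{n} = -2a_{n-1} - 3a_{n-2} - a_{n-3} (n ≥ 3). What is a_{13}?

The ordinary generating function has denominator 1 + 2y + 3y^2 + y^3.
Iterating the recurrence: a_0,…,a_{13} = 2, -2, 3, -2, -3, 9, -7, -10, 32, -27, -32, 113, -103, -101.

-101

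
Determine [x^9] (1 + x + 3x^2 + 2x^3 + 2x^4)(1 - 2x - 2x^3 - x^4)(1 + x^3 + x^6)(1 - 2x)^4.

(1 + x + 3x^2 + 2x^3 + 2x^4) has coefficients 1,1,3,2,2 for degrees 0…4.
(1 - 2x - 2x^3 - x^4) has coefficients 1,-2,0,-2,-1,0,0,0,0,0 for degrees 0…9.
Multiplying by (1 + x^3 + x^6) gives running coefficients 1,-2,0,-1,-3,0,-1,-3,0,-2 for degrees 0…9.
Finally multiplying by (1 - 2x)^4, the product of all factors after the first has coefficients 1,-10,40,-81,85,-32,-41,85,-48,-42 for degrees 0…9.
[x^9] = 1·(-42) + 1·(-48) + 3·85 + 2·(-41) + 2·(-32) = 19.

19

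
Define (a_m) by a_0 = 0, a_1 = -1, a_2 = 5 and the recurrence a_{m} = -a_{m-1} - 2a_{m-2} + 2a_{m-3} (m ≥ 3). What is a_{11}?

The ordinary generating function has denominator 1 + y + 2y^2 - 2y^3.
Iterating the recurrence: a_0,…,a_{11} = 0, -1, 5, -3, -9, 25, -13, -55, 131, -47, -325, 681.

681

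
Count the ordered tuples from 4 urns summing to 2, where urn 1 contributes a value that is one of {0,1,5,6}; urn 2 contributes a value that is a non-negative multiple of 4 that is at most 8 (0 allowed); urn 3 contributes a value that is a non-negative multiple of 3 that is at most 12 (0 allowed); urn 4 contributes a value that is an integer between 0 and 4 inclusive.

The generating function for the choices is (1 + x + x^5 + x^6)·(1 + x^4 + x^8)·(1 + x^3 + x^6 + x^9 + x^12)·(1 + x + x^2 + x^3 + x^4); the count is [x^2].
(1 + x + x^5 + x^6) has coefficients 1,1,0 for degrees 0…2.
(1 + x^4 + x^8) has coefficients 1,0,0 for degrees 0…2.
Multiplying by (1 + x^3 + x^6 + x^9 + x^12) gives running coefficients 1,0,0 for degrees 0…2.
Finally multiplying by (1 + x + x^2 + x^3 + x^4), the product of all factors after the first has coefficients 1,1,1 for degrees 0…2.
[x^2] = 1·1 + 1·1 = 2.

2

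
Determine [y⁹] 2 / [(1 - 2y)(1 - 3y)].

116050

Partial fractions give a closed form: a_n = (-4)·2^n + (6)·3^n.
At n = 9: a_9 = 116050.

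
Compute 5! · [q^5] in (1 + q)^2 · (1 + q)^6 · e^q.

The EGF product rule gives c_5 = Σ_{k_1+k_2+k_3=5} C(5; k_1,k_2,k_3) · ∏ g_i(k_i), where (1+q)^2 gives the falling factorial (2)_k; (1+q)^6 gives the falling factorial (6)_k; e^q gives (1)^k.
g_1(k) for k = 0…5: 1, 2, 2, 0, 0, 0.
g_2(k) for k = 0…5: 1, 6, 30, 120, 360, 720.
g_3(k) for k = 0…5: 1, 1, 1, 1, 1, 1.
First combine the last two factors: h(k) = Σ_j C(k,j)·g_2(j)·g_3(k−j) for k = 0…5: 1, 7, 43, 229, 1045, 4051.
c_5 = Σ_k C(5,k)·g_1(k)·h(5−k) = 1·1·4051 + 5·2·1045 + 10·2·229 = 4051 + 10450 + 4580 = 19081.

19081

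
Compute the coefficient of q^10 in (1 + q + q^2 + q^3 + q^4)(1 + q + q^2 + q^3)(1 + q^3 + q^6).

5

(1 + q + q^2 + q^3 + q^4) has coefficients 1,1,1,1,1 for degrees 0…4.
(1 + q + q^2 + q^3) has coefficients 1,1,1,1,0,0,0,0,0,0,0 for degrees 0…10.
Finally multiplying by (1 + q^3 + q^6), the product of all factors after the first has coefficients 1,1,1,2,1,1,2,1,1,1,0 for degrees 0…10.
[q^10] = 1·0 + 1·1 + 1·1 + 1·1 + 1·2 = 5.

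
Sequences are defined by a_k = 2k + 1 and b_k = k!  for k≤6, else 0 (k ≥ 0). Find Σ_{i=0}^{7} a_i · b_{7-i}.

The convolution is the x^7 coefficient of A(x)B(x).
Σ = 1·0 + 3·720 + 5·120 + 7·24 + 9·6 + 11·2 + 13·1 + 15·1 = 3032.

3032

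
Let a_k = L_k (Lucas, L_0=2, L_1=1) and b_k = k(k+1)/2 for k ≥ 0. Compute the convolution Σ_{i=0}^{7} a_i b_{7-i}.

255

This is [x^7] in the product of the two ordinary generating functions.
Σ = 2·28 + 1·21 + 3·15 + 4·10 + 7·6 + 11·3 + 18·1 + 29·0 = 255.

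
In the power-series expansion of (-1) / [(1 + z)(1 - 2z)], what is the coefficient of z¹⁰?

-683

Partial fractions give a closed form: a_n = (-1/3)·(-1)^n + (-2/3)·2^n.
At n = 10: a_10 = -683.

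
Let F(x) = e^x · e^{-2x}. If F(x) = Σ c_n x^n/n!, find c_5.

-1

The EGF product rule gives c_5 = Σ_{k_1+k_2=5} C(5; k_1,k_2) · ∏ g_i(k_i), where e^x gives (1)^k; e^{-2x} gives (-2)^k.
g_1(k) for k = 0…5: 1, 1, 1, 1, 1, 1.
g_2(k) for k = 0…5: 1, -2, 4, -8, 16, -32.
c_5 = Σ_k C(5,k)·g_1(k)·g_2(5−k) = 1·1·(-32) + 5·1·16 + 10·1·(-8) + 10·1·4 + 5·1·(-2) + 1·1·1 = −32 + 80 − 80 + 40 − 10 + 1 = -1.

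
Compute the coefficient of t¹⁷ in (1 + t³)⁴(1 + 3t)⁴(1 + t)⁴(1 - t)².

584

(1 + t³)⁴ has coefficients 1,0,0,4,0,0,6,0,0,4,0,0,1 for degrees 0…12.
(1 + 3t)⁴ has coefficients 1,12,54,108,81,0,0,0,0,0,0,0,0,0,0,0,0,0 for degrees 0…17.
Multiplying by (1 + t)⁴ gives running coefficients 1,16,108,400,886,1200,972,432,81,0,0,0,0,0,0,0,0,0 for degrees 0…17.
Finally multiplying by (1 - t)², the product of all factors after the first has coefficients 1,14,77,200,194,-172,-542,-312,189,270,81,0,0,0,0,0,0,0 for degrees 0…17.
[t¹⁷] = 1·0 + 4·0 + 6·0 + 4·189 + 1·(-172) = 584.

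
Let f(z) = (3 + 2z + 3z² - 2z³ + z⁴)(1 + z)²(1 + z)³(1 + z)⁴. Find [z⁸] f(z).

(3 + 2z + 3z² - 2z³ + z⁴) has coefficients 3,2,3,-2,1 for degrees 0…4.
(1 + z)² has coefficients 1,2,1,0,0,0,0,0,0 for degrees 0…8.
Multiplying by (1 + z)³ gives running coefficients 1,5,10,10,5,1,0,0,0 for degrees 0…8.
Finally multiplying by (1 + z)⁴, the product of all factors after the first has coefficients 1,9,36,84,126,126,84,36,9 for degrees 0…8.
[z⁸] = 3·9 + 2·36 + 3·84 − 2·126 + 1·126 = 225.

225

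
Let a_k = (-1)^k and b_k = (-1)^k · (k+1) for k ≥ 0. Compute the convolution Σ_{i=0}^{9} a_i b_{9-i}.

-55

This is [x^9] in the product of the two ordinary generating functions.
Σ = 1·(-10) − 1·9 + 1·(-8) − 1·7 + 1·(-6) − 1·5 + 1·(-4) − 1·3 + 1·(-2) − 1·1 = -55.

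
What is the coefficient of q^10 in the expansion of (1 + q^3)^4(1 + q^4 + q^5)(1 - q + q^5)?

(1 + q^3)^4 has coefficients 1,0,0,4,0,0,6,0,0,4,0 for degrees 0…10.
(1 + q^4 + q^5) has coefficients 1,0,0,0,1,1,0,0,0,0,0 for degrees 0…10.
Finally multiplying by (1 - q + q^5), the product of all factors after the first has coefficients 1,-1,0,0,1,1,-1,0,0,1,1 for degrees 0…10.
[q^10] = 1·1 + 4·0 + 6·1 + 4·(-1) = 3.

3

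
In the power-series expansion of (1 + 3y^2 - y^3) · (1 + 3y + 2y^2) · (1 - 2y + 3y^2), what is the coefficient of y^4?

2

(1 + 3y^2 - y^3) has coefficients 1,0,3,-1 for degrees 0…3.
(1 + 3y + 2y^2) has coefficients 1,3,2,0,0 for degrees 0…4.
Finally multiplying by (1 - 2y + 3y^2), the product of all factors after the first has coefficients 1,1,-1,5,6 for degrees 0…4.
[y^4] = 1·6 + 3·(-1) − 1·1 = 2.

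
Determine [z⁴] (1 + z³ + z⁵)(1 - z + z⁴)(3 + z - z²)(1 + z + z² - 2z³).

7

(1 + z³ + z⁵) has coefficients 1,0,0,1,0 for degrees 0…4.
(1 - z + z⁴) has coefficients 1,-1,0,0,1 for degrees 0…4.
Multiplying by (3 + z - z²) gives running coefficients 3,-2,-2,1,3 for degrees 0…4.
Finally multiplying by (1 + z + z² - 2z³), the product of all factors after the first has coefficients 3,1,-1,-9,6 for degrees 0…4.
[z⁴] = 1·6 + 1·1 = 7.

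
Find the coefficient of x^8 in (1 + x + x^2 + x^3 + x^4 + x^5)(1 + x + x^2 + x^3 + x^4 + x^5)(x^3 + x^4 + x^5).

(1 + x + x^2 + x^3 + x^4 + x^5) has coefficients 1,1,1,1,1,1 for degrees 0…5.
(1 + x + x^2 + x^3 + x^4 + x^5) has coefficients 1,1,1,1,1,1,0,0,0 for degrees 0…8.
Finally multiplying by (x^3 + x^4 + x^5), the product of all factors after the first has coefficients 0,0,0,1,2,3,3,3,3 for degrees 0…8.
[x^8] = 1·3 + 1·3 + 1·3 + 1·3 + 1·2 + 1·1 = 15.

15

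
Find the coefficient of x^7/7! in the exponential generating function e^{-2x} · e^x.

The EGF product rule gives c_7 = Σ_{k_1+k_2=7} C(7; k_1,k_2) · ∏ g_i(k_i), where e^{-2x} gives (-2)^k; e^x gives (1)^k.
g_1(k) for k = 0…7: 1, -2, 4, -8, 16, -32, 64, -128.
g_2(k) for k = 0…7: 1, 1, 1, 1, 1, 1, 1, 1.
c_7 = Σ_k C(7,k)·g_1(k)·g_2(7−k) = 1·1·1 + 7·(-2)·1 + 21·4·1 + 35·(-8)·1 + 35·16·1 + 21·(-32)·1 + 7·64·1 + 1·(-128)·1 = 1 − 14 + 84 − 280 + 560 − 672 + 448 − 128 = -1.

-1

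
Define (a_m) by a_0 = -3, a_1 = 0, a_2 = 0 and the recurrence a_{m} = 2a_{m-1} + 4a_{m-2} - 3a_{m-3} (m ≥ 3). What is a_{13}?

The ordinary generating function has denominator 1 - 2x - 4x^2 + 3x^3.
Iterating the recurrence: a_0,…,a_{13} = -3, 0, 0, 9, 18, 72, 189, 612, 1764, 5409, 16038, 48420, 144765, 435096.

435096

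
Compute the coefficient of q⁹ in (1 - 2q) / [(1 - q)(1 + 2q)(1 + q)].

The denominator gives the recurrence a_n = −2a_(n−1) + a_(n−2) + 2a_(n−3) for n ≥ 3; the numerator fixes a_0 = 1, a_1 = -4, a_2 = 9.
Iterating: 1, -4, 9, -20, 41, -84, 169, -340, 681, -1364, so a_9 = -1364.

-1364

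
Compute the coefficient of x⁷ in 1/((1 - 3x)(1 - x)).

3280

The denominator gives the recurrence a_n = 4a_(n−1) − 3a_(n−2) for n ≥ 2; the numerator fixes a_0 = 1, a_1 = 4.
Iterating: 1, 4, 13, 40, 121, 364, 1093, 3280, so a_7 = 3280.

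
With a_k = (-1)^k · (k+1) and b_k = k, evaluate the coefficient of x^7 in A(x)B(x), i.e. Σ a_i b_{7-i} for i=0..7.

4

Write out a_i and b_{7-i} for i = 0,…,7 and sum the products.
Σ = 1·7 − 2·6 + 3·5 − 4·4 + 5·3 − 6·2 + 7·1 − 8·0 = 4.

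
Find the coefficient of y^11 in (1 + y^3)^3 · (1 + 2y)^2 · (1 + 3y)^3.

391

(1 + y^3)^3 has coefficients 1,0,0,3,0,0,3,0,0,1 for degrees 0…9.
(1 + 2y)^2 has coefficients 1,4,4,0,0,0,0,0,0,0,0,0 for degrees 0…11.
Finally multiplying by (1 + 3y)^3, the product of all factors after the first has coefficients 1,13,67,171,216,108,0,0,0,0,0,0 for degrees 0…11.
[y^11] = 1·0 + 3·0 + 3·108 + 1·67 = 391.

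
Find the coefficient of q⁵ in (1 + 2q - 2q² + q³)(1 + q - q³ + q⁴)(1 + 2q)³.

(1 + 2q - 2q² + q³) has coefficients 1,2,-2,1 for degrees 0…3.
(1 + q - q³ + q⁴) has coefficients 1,1,0,-1,1,0 for degrees 0…5.
Finally multiplying by (1 + 2q)³, the product of all factors after the first has coefficients 1,7,18,19,3,-6 for degrees 0…5.
[q⁵] = 1·(-6) + 2·3 − 2·19 + 1·18 = -20.

-20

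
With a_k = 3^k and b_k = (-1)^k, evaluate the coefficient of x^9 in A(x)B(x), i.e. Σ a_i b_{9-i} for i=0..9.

14762

This is [x^9] in the product of the two ordinary generating functions.
Σ = 1·(-1) + 3·1 + 9·(-1) + 27·1 + 81·(-1) + 243·1 + 729·(-1) + 2187·1 + 6561·(-1) + 19683·1 = 14762.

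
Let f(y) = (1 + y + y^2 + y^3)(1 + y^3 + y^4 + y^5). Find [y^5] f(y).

3

(1 + y + y^2 + y^3) has coefficients 1,1,1,1 for degrees 0…3.
(1 + y^3 + y^4 + y^5) has coefficients 1,0,0,1,1,1 for degrees 0…5.
[y^5] = 1·1 + 1·1 + 1·1 + 1·0 = 3.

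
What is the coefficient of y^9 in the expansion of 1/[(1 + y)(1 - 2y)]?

341

The denominator gives the recurrence a_n = a_(n−1) + 2a_(n−2) for n ≥ 2; the numerator fixes a_0 = 1, a_1 = 1.
Iterating: 1, 1, 3, 5, 11, 21, 43, 85, 171, 341, so a_9 = 341.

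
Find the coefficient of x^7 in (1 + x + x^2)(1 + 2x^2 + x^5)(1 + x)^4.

(1 + x + x^2) has coefficients 1,1,1 for degrees 0…2.
(1 + 2x^2 + x^5) has coefficients 1,0,2,0,0,1,0,0 for degrees 0…7.
Finally multiplying by (1 + x)^4, the product of all factors after the first has coefficients 1,4,8,12,13,9,6,6 for degrees 0…7.
[x^7] = 1·6 + 1·6 + 1·9 = 21.

21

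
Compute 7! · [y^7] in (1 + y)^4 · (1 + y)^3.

The EGF product rule gives c_7 = Σ_{k_1+k_2=7} C(7; k_1,k_2) · ∏ g_i(k_i), where (1+y)^4 gives the falling factorial (4)_k; (1+y)^3 gives the falling factorial (3)_k.
g_1(k) for k = 0…7: 1, 4, 12, 24, 24, 0, 0, 0.
g_2(k) for k = 0…7: 1, 3, 6, 6, 0, 0, 0, 0.
c_7 = Σ_k C(7,k)·g_1(k)·g_2(7−k) = 35·24·6 = 5040.

5040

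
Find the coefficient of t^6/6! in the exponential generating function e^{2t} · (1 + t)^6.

The EGF product rule gives c_6 = Σ_{k_1+k_2=6} C(6; k_1,k_2) · ∏ g_i(k_i), where e^{2t} gives (2)^k; (1+t)^6 gives the falling factorial (6)_k.
g_1(k) for k = 0…6: 1, 2, 4, 8, 16, 32, 64.
g_2(k) for k = 0…6: 1, 6, 30, 120, 360, 720, 720.
c_6 = Σ_k C(6,k)·g_1(k)·g_2(6−k) = 1·1·720 + 6·2·720 + 15·4·360 + 20·8·120 + 15·16·30 + 6·32·6 + 1·64·1 = 720 + 8640 + 21600 + 19200 + 7200 + 1152 + 64 = 58576.

58576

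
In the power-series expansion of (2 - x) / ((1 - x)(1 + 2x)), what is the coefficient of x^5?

-53

The denominator gives the recurrence a_n = −a_(n−1) + 2a_(n−2) for n ≥ 2; the numerator fixes a_0 = 2, a_1 = -3.
Iterating: 2, -3, 7, -13, 27, -53, so a_5 = -53.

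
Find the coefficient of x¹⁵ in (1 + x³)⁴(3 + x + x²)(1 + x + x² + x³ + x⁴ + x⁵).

13

(1 + x³)⁴ has coefficients 1,0,0,4,0,0,6,0,0,4,0,0,1 for degrees 0…12.
(3 + x + x²) has coefficients 3,1,1,0,0,0,0,0,0,0,0,0,0,0,0,0 for degrees 0…15.
Finally multiplying by (1 + x + x² + x³ + x⁴ + x⁵), the product of all factors after the first has coefficients 3,4,5,5,5,5,2,1,0,0,0,0,0,0,0,0 for degrees 0…15.
[x¹⁵] = 1·0 + 4·0 + 6·0 + 4·2 + 1·5 = 13.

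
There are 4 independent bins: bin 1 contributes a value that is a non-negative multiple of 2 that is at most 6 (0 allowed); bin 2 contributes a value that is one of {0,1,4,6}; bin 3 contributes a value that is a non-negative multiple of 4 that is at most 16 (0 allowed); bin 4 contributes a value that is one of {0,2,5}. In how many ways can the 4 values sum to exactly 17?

The generating function for the choices is (1 + t^2 + t^4 + t^6)·(1 + t + t^4 + t^6)·(1 + t^4 + t^8 + t^12 + t^16)·(1 + t^2 + t^5); the count is [t^17].
(1 + t^2 + t^4 + t^6) has coefficients 1,0,1,0,1,0,1 for degrees 0…6.
(1 + t + t^4 + t^6) has coefficients 1,1,0,0,1,0,1,0,0,0,0,0,0,0,0,0,0,0 for degrees 0…17.
Multiplying by (1 + t^4 + t^8 + t^12 + t^16) gives running coefficients 1,1,0,0,2,1,1,0,2,1,1,0,2,1,1,0,2,1 for degrees 0…17.
Finally multiplying by (1 + t^2 + t^5), the product of all factors after the first has coefficients 1,1,1,1,2,2,4,1,3,3,4,2,3,3,4,2,3,3 for degrees 0…17.
[t^17] = 1·3 + 1·2 + 1·3 + 1·2 = 10.

10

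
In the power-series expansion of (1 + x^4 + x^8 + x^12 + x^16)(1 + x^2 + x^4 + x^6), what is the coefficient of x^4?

2

(1 + x^4 + x^8 + x^12 + x^16) has coefficients 1,0,0,0,1 for degrees 0…4.
(1 + x^2 + x^4 + x^6) has coefficients 1,0,1,0,1 for degrees 0…4.
[x^4] = 1·1 + 1·1 = 2.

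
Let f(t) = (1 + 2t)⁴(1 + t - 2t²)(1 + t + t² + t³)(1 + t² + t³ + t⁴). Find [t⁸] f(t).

(1 + 2t)⁴ has coefficients 1,8,24,32,16 for degrees 0…4.
(1 + t - 2t²) has coefficients 1,1,-2,0,0,0,0,0,0 for degrees 0…8.
Multiplying by (1 + t + t² + t³) gives running coefficients 1,2,0,0,-1,-2,0,0,0 for degrees 0…8.
Finally multiplying by (1 + t² + t³ + t⁴), the product of all factors after the first has coefficients 1,2,1,3,2,0,-1,-3,-3 for degrees 0…8.
[t⁸] = 1·(-3) + 8·(-3) + 24·(-1) + 32·0 + 16·2 = -19.

-19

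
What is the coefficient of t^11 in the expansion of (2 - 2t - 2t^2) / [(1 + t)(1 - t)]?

The denominator gives the recurrence a_n = a_(n−2) for n ≥ 3; the numerator fixes a_0 = 2, a_1 = -2, a_2 = 0.
Iterating: 2, -2, 0, -2, 0, -2, 0, -2, 0, -2, 0, -2, so a_11 = -2.

-2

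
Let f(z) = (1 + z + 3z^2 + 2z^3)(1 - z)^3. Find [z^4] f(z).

2

(1 + z + 3z^2 + 2z^3) has coefficients 1,1,3,2 for degrees 0…3.
(1 - z)^3 has coefficients 1,-3,3,-1,0 for degrees 0…4.
[z^4] = 1·0 + 1·(-1) + 3·3 + 2·(-3) = 2.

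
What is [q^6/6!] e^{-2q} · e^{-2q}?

The EGF product rule gives c_6 = Σ_{k_1+k_2=6} C(6; k_1,k_2) · ∏ g_i(k_i), where e^{-2q} gives (-2)^k; e^{-2q} gives (-2)^k.
g_1(k) for k = 0…6: 1, -2, 4, -8, 16, -32, 64.
g_2(k) for k = 0…6: 1, -2, 4, -8, 16, -32, 64.
c_6 = Σ_k C(6,k)·g_1(k)·g_2(6−k) = 1·1·64 + 6·(-2)·(-32) + 15·4·16 + 20·(-8)·(-8) + 15·16·4 + 6·(-32)·(-2) + 1·64·1 = 64 + 384 + 960 + 1280 + 960 + 384 + 64 = 4096.

4096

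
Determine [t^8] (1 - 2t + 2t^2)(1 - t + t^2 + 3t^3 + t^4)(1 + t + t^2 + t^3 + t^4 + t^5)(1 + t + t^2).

(1 - 2t + 2t^2) has coefficients 1,-2,2 for degrees 0…2.
(1 - t + t^2 + 3t^3 + t^4) has coefficients 1,-1,1,3,1,0,0,0,0 for degrees 0…8.
Multiplying by (1 + t + t^2 + t^3 + t^4 + t^5) gives running coefficients 1,0,1,4,5,5,4,5,4 for degrees 0…8.
Finally multiplying by (1 + t + t^2), the product of all factors after the first has coefficients 1,1,2,5,10,14,14,14,13 for degrees 0…8.
[t^8] = 1·13 − 2·14 + 2·14 = 13.

13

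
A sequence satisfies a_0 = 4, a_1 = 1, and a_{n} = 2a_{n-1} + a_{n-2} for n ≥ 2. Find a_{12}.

36824

The ordinary generating function has denominator 1 - 2t - t^2.
Iterating the recurrence: a_0,…,a_{12} = 4, 1, 6, 13, 32, 77, 186, 449, 1084, 2617, 6318, 15253, 36824.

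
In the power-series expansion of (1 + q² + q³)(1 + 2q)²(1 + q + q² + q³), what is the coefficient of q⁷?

(1 + q² + q³) has coefficients 1,0,1,1 for degrees 0…3.
(1 + 2q)² has coefficients 1,4,4,0,0,0,0,0 for degrees 0…7.
Finally multiplying by (1 + q + q² + q³), the product of all factors after the first has coefficients 1,5,9,9,8,4,0,0 for degrees 0…7.
[q⁷] = 1·0 + 1·4 + 1·8 = 12.

12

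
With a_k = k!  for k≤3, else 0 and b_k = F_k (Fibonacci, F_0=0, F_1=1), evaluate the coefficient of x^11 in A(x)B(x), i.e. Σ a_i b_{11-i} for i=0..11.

338

Write out a_i and b_{11-i} for i = 0,…,11 and sum the products.
Σ = 1·89 + 1·55 + 2·34 + 6·21 + 0·13 + 0·8 + 0·5 + 0·3 + 0·2 + 0·1 + 0·1 + 0·0 = 338.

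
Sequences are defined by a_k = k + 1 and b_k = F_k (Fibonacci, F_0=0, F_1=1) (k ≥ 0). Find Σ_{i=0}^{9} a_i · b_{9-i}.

This is [x^9] in the product of the two ordinary generating functions.
Σ = 1·34 + 2·21 + 3·13 + 4·8 + 5·5 + 6·3 + 7·2 + 8·1 + 9·1 + 10·0 = 221.

221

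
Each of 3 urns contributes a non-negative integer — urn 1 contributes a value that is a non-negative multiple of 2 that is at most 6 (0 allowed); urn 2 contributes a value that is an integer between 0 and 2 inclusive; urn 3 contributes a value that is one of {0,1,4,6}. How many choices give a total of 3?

The generating function for the choices is (1 + x² + x⁴ + x⁶)·(1 + x + x²)·(1 + x + x⁴ + x⁶); the count is [x³].
(1 + x² + x⁴ + x⁶) has coefficients 1,0,1,0 for degrees 0…3.
(1 + x + x²) has coefficients 1,1,1,0 for degrees 0…3.
Finally multiplying by (1 + x + x⁴ + x⁶), the product of all factors after the first has coefficients 1,2,2,1 for degrees 0…3.
[x³] = 1·1 + 1·2 = 3.

3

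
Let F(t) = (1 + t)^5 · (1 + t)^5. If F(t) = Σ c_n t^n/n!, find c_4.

The EGF product rule gives c_4 = Σ_{k_1+k_2=4} C(4; k_1,k_2) · ∏ g_i(k_i), where (1+t)^5 gives the falling factorial (5)_k; (1+t)^5 gives the falling factorial (5)_k.
g_1(k) for k = 0…4: 1, 5, 20, 60, 120.
g_2(k) for k = 0…4: 1, 5, 20, 60, 120.
c_4 = Σ_k C(4,k)·g_1(k)·g_2(4−k) = 1·1·120 + 4·5·60 + 6·20·20 + 4·60·5 + 1·120·1 = 120 + 1200 + 2400 + 1200 + 120 = 5040.

5040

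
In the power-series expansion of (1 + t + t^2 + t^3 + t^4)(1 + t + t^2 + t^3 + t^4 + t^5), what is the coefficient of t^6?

4

(1 + t + t^2 + t^3 + t^4) has coefficients 1,1,1,1,1 for degrees 0…4.
(1 + t + t^2 + t^3 + t^4 + t^5) has coefficients 1,1,1,1,1,1,0 for degrees 0…6.
[t^6] = 1·0 + 1·1 + 1·1 + 1·1 + 1·1 = 4.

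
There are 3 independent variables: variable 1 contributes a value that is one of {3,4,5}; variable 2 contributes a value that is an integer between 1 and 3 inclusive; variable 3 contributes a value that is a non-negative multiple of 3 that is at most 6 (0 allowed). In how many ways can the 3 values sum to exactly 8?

3

The generating function for the choices is (t^3 + t^4 + t^5)·(t + t^2 + t^3)·(1 + t^3 + t^6); the count is [t^8].
(t^3 + t^4 + t^5) has coefficients 0,0,0,1,1,1 for degrees 0…5.
(t + t^2 + t^3) has coefficients 0,1,1,1,0,0,0,0,0 for degrees 0…8.
Finally multiplying by (1 + t^3 + t^6), the product of all factors after the first has coefficients 0,1,1,1,1,1,1,1,1 for degrees 0…8.
[t^8] = 1·1 + 1·1 + 1·1 = 3.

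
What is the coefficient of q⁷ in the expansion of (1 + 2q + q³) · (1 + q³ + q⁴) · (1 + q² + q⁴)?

(1 + 2q + q³) has coefficients 1,2,0,1 for degrees 0…3.
(1 + q³ + q⁴) has coefficients 1,0,0,1,1,0,0,0 for degrees 0…7.
Finally multiplying by (1 + q² + q⁴), the product of all factors after the first has coefficients 1,0,1,1,2,1,1,1 for degrees 0…7.
[q⁷] = 1·1 + 2·1 + 1·2 = 5.

5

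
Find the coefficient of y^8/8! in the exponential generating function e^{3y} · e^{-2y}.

The EGF product rule gives c_8 = Σ_{k_1+k_2=8} C(8; k_1,k_2) · ∏ g_i(k_i), where e^{3y} gives (3)^k; e^{-2y} gives (-2)^k.
g_1(k) for k = 0…8: 1, 3, 9, 27, 81, 243, 729, 2187, 6561.
g_2(k) for k = 0…8: 1, -2, 4, -8, 16, -32, 64, -128, 256.
c_8 = Σ_k C(8,k)·g_1(k)·g_2(8−k) = 1·1·256 + 8·3·(-128) + 28·9·64 + 56·27·(-32) + 70·81·16 + 56·243·(-8) + 28·729·4 + 8·2187·(-2) + 1·6561·1 = 256 − 3072 + 16128 − 48384 + 90720 − 108864 + 81648 − 34992 + 6561 = 1.

1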